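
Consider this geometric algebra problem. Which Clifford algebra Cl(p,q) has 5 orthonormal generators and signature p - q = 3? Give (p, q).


We need p + q = 5 and p - q = 3.
Adding: 2p = 5 + 3 = 8, so p = 4.
Then q = 5 - 4 = 1.
(p, q) = (4, 1)


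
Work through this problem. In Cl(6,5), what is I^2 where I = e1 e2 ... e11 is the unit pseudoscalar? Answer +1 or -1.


The pseudoscalar I = e1...e_n (product of all n generators) of Cl(p,q) satisfies I^2 = (-1)^(q + n(n-1)/2).
p = 6, q = 5, n = p + q = 11
n(n-1)/2 = 11 * 10 / 2 = 55
Exponent = q + n(n-1)/2 = 5 + 55 = 60
I^2 = (-1)^60 = +1


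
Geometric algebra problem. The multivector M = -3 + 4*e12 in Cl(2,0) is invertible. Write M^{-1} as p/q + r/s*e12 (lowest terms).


M = -3 + 4*e12, where e12^2 = -1.
Since M commutes with its reverse ~M = a - b*e12, M * ~M = a^2 - b^2*e12^2 = a^2 + b^2.
So M^{-1} = ~M / (a^2 + b^2) = (a - b*e12)/(a^2 + b^2).
a^2 + b^2 = 9 + 16 = 25
Scalar part = -3/25 = -3/25
Bivector coeff = -4/25 = -4/25
M^{-1} = -3/25 - 4/25*e12


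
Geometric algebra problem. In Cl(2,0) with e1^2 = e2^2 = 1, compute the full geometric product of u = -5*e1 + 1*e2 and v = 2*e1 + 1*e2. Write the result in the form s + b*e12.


Expand: (-5*e1 + 1*e2)(2*e1 + 1*e2)
= (-5)*2*e1e1 + (-5)*1*e1e2 + 1*2*e2e1 + 1*1*e2e2
Using e1^2 = e2^2 = 1, e2e1 = -e1e2:
Scalar part s = (-5)*2 + 1*1 = -10 + 1 = -9
Bivector part b = (-5)*1 - 1*2 = -5 - 2 = -7
uv = -9 - 7*e12


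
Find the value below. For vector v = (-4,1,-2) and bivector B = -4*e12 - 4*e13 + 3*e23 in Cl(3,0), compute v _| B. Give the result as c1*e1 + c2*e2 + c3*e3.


Left contraction v _| B = <vB>_1 (grade-1 part of the geometric product vB).
Using e1_|e12 = e2, e2_|e12 = -e1, e1_|e13 = e3, e3_|e13 = -e1, e2_|e23 = e3, e3_|e23 = -e2:
e1 coeff: -v2*b12 - v3*b13 = -(1)*(-4) - (-2)*(-4) = -4
e2 coeff: v1*b12 - v3*b23 = (-4)*(-4) - (-2)*(3) = 22
e3 coeff: v1*b13 + v2*b23 = (-4)*(-4) + (1)*(3) = 19
v _| B = -4*e1 + 22*e2 + 19*e3


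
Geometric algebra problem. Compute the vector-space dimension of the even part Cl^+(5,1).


Even subalgebra dimension = 2^(n-1)
n = 5 + 1 = 6
2^(6 - 1) = 2^5 = 32
Verification: sum of C(6,k) for even k = 1 + 15 + 15 + 1 = 32
Result = 32


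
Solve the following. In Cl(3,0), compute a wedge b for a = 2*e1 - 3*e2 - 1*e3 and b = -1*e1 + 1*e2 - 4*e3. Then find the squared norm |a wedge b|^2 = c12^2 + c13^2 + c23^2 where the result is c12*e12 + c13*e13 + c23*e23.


a wedge b = (a1*b2 - a2*b1)*e12 + (a1*b3 - a3*b1)*e13 + (a2*b3 - a3*b2)*e23
e12 coeff: 2*1 - (-3)*(-1) = 2 - 3 = -1
e13 coeff: 2*(-4) - (-1)*(-1) = -8 - 1 = -9
e23 coeff: (-3)*(-4) - (-1)*1 = 12 - (-1) = 13
|a wedge b|^2 = (-1)^2 + (-9)^2 + 13^2
= 1 + 81 + 169
= 251


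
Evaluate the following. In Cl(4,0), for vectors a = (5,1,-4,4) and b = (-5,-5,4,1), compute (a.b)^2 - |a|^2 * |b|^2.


a . b = 5*(-5) + 1*(-5) + (-4)*4 + 4*1
= -25 + (-5) + (-16) + 4 = -42
|a|^2 = 5^2 + 1^2 + (-4)^2 + 4^2 = 58
|b|^2 = (-5)^2 + (-5)^2 + 4^2 + 1^2 = 67
(a.b)^2 = (-42)^2 = 1764
|a|^2 * |b|^2 = 58 * 67 = 3886
Result = 1764 - 3886 = -2122


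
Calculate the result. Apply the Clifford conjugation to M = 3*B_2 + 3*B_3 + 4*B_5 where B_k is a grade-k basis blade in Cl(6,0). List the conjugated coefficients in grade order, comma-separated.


Clifford conjugate sign for grade k: (-1)^(k(k+1)/2)
Grade 2: (-1)^(2*3/2) = (-1)^3 = -1, coeff 3 -> -3
Grade 3: (-1)^(3*4/2) = (-1)^6 = 1, coeff 3 -> 3
Grade 5: (-1)^(5*6/2) = (-1)^15 = -1, coeff 4 -> -4
Conjugated coefficients: -3, 3, -4


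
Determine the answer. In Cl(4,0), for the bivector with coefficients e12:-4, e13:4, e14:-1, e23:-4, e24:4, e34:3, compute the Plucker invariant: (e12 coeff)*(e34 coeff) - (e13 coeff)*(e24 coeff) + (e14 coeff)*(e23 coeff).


Plucker relation: af - be + cd
a*f = (-4)*3 = -12
b*e = 4*4 = 16
c*d = (-1)*(-4) = 4
af - be + cd = -12 - 16 + 4
= -24


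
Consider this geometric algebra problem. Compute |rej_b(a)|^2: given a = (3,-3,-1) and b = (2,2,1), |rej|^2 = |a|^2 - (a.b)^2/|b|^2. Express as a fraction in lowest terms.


|a|^2 = 3^2 + (-3)^2 + (-1)^2 = 19
|b|^2 = 2^2 + 2^2 + 1^2 = 9
a . b = 3*2 + (-3)*2 + (-1)*1 = -1
(a.b)^2 = (-1)^2 = 1
|rej|^2 = 19 - 1/9
= (171 - 1)/9
= 170/9
In lowest terms: 170/9


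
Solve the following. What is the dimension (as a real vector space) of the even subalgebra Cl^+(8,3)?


Even subalgebra dimension = 2^(n-1)
n = 8 + 3 = 11
2^(11 - 1) = 2^10 = 1024
Verification: sum of C(11,k) for even k = 1 + 55 + 330 + 462 + 165 + 11 = 1024
Result = 1024


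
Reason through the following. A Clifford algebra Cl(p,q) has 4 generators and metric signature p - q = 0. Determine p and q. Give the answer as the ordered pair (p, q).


We need p + q = 4 and p - q = 0.
Adding: 2p = 4 + 0 = 4, so p = 2.
Then q = 4 - 2 = 2.
(p, q) = (2, 2)


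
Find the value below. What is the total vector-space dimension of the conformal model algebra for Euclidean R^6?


The conformal model of R^6 uses Cl(7,1): the 6 Euclidean generators plus two extra orthogonal generators e+ (e+^2 = +1) and e- (e-^2 = -1), from which the null vectors e0, einf are built.
Number of generators m = 6 + 2 = 8.
dim Cl(p,q) = 2^m = 2^8 = 256


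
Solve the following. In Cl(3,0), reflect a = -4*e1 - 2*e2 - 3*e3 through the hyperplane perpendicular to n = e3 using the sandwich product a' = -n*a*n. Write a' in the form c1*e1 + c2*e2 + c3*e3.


Reflection formula: a' = -n*a*n, with n = e3 (unit vector, n^2 = 1).
For reflection through hyperplane perp to e3:
The component along e3 flips sign, others stay.
a = (-4, -2, -3)
a' = (-4, -2, 3)
a' = -4*e1 - 2*e2 + 3*e3


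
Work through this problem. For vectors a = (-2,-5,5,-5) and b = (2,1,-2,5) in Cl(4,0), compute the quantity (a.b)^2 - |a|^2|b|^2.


a . b = (-2)*2 + (-5)*1 + 5*(-2) + (-5)*5
= -4 + (-5) + (-10) + (-25) = -44
|a|^2 = (-2)^2 + (-5)^2 + 5^2 + (-5)^2 = 79
|b|^2 = 2^2 + 1^2 + (-2)^2 + 5^2 = 34
(a.b)^2 = (-44)^2 = 1936
|a|^2 * |b|^2 = 79 * 34 = 2686
Result = 1936 - 2686 = -750


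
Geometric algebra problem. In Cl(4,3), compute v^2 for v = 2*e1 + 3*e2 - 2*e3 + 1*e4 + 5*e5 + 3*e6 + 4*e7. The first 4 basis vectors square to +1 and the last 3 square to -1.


v^2 = sum of c_i^2 * e_i^2
Positive signature terms (e_i^2 = +1): 2^2 + 3^2 + (-2)^2 + 1^2 = 18
Negative signature terms (e_j^2 = -1): 5^2 + 3^2 + 4^2 = 50
v^2 = 18 - 50 = -32


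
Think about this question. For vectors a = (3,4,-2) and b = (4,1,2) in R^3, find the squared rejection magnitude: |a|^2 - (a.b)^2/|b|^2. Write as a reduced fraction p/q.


|a|^2 = 3^2 + 4^2 + (-2)^2 = 29
|b|^2 = 4^2 + 1^2 + 2^2 = 21
a . b = 3*4 + 4*1 + (-2)*2 = 12
(a.b)^2 = 12^2 = 144
|rej|^2 = 29 - 144/21
= (609 - 144)/21
= 465/21
In lowest terms: 155/7


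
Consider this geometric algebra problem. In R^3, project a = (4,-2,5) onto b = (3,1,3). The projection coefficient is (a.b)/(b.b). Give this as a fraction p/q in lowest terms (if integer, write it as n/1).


Projection coefficient = (a . b) / (b . b)
a . b = 4*3 + (-2)*1 + 5*3
= 12 + (-2) + 15 = 25
b . b = 3^2 + 1^2 + 3^2
= 9 + 1 + 9 = 19
Coefficient = 25/19
In lowest terms: 25/19


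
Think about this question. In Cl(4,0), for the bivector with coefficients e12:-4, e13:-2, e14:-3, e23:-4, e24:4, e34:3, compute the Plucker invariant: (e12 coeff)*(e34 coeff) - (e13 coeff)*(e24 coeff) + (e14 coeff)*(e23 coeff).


Plucker relation: af - be + cd
a*f = (-4)*3 = -12
b*e = (-2)*4 = -8
c*d = (-3)*(-4) = 12
af - be + cd = -12 - (-8) + 12
= 8


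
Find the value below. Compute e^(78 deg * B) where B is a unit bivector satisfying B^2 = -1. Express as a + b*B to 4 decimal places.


For a unit bivector B with B^2 = -1, the exponential series gives
e^(theta*B) = cos(theta) + sin(theta)*B (the GA analogue of Euler's formula).
theta = 78 degrees = 1.361357 rad
cos(78 deg) = 0.2079
sin(78 deg) = 0.9781
exp(theta*B) = 0.2079 + 0.9781*B


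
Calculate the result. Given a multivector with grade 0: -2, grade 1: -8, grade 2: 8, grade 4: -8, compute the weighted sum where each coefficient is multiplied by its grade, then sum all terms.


Grade-weighted sum = sum of grade_k * coefficient_k
0*(-2) = 0
1*(-8) = -8
2*8 = 16
4*(-8) = -32
Total = 0 + (-8) + 16 + (-32) = -24


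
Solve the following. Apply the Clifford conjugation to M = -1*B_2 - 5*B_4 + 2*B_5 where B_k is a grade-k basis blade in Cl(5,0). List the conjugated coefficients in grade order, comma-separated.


Clifford conjugate sign for grade k: (-1)^(k(k+1)/2)
Grade 2: (-1)^(2*3/2) = (-1)^3 = -1, coeff -1 -> 1
Grade 4: (-1)^(4*5/2) = (-1)^10 = 1, coeff -5 -> -5
Grade 5: (-1)^(5*6/2) = (-1)^15 = -1, coeff 2 -> -2
Conjugated coefficients: 1, -5, -2


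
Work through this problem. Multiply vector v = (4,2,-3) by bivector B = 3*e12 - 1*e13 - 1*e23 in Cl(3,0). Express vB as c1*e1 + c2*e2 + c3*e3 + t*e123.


vB has grade-1 (vector) and grade-3 (trivector) parts: vB = (v _| B) + (v ^ B).
Vector part <vB>_1:
  e1: -v2*b12 - v3*b13 = -(2)*(3) - (-3)*(-1) = -9
  e2: v1*b12 - v3*b23 = (4)*(3) - (-3)*(-1) = 9
  e3: v1*b13 + v2*b23 = (4)*(-1) + (2)*(-1) = -6
Trivector part <vB>_3:
  e123: v1*b23 - v2*b13 + v3*b12 = (4)*(-1) - (2)*(-1) + (-3)*(3) = -11
vB = -9*e1 + 9*e2 - 6*e3 - 11*e123


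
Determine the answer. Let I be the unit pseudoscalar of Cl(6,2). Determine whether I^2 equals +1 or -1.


The pseudoscalar I = e1...e_n (product of all n generators) of Cl(p,q) satisfies I^2 = (-1)^(q + n(n-1)/2).
p = 6, q = 2, n = p + q = 8
n(n-1)/2 = 8 * 7 / 2 = 28
Exponent = q + n(n-1)/2 = 2 + 28 = 30
I^2 = (-1)^30 = +1


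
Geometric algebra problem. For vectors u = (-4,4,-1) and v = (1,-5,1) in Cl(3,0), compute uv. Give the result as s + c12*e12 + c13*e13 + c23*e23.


In Cl(3,0): e_i^2 = 1, e_ie_j = -e_je_i for i != j.
Scalar part = u . v = (-4)*1 + 4*(-5) + (-1)*1
= -4 + (-20) + (-1) = -25
e12 coeff = (-4)*(-5) - 4*1 = 20 - 4 = 16
e13 coeff = (-4)*1 - (-1)*1 = -4 - (-1) = -3
e23 coeff = 4*1 - (-1)*(-5) = 4 - 5 = -1
uv = -25 + 16*e12 - 3*e13 - 1*e23


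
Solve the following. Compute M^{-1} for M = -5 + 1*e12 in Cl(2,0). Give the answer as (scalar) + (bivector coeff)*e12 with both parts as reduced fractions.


M = -5 + 1*e12, where e12^2 = -1.
Since M commutes with its reverse ~M = a - b*e12, M * ~M = a^2 - b^2*e12^2 = a^2 + b^2.
So M^{-1} = ~M / (a^2 + b^2) = (a - b*e12)/(a^2 + b^2).
a^2 + b^2 = 25 + 1 = 26
Scalar part = -5/26 = -5/26
Bivector coeff = -1/26 = -1/26
M^{-1} = -5/26 - 1/26*e12


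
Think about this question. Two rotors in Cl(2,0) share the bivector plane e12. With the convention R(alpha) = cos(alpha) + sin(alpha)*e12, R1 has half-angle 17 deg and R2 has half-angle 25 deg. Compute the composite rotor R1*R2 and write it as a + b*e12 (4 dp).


Same-plane rotors commute and their half-angles add:
R1*R2 = cos(a1 + a2) + sin(a1 + a2)*e12.
a1 + a2 = 17 + 25 = 42 deg
cos(42 deg) = 0.7431
sin(42 deg) = 0.6691
R1*R2 = 0.7431 + 0.6691*e12


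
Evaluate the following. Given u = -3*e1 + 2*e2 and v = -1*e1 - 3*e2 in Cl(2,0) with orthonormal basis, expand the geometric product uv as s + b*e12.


Expand: (-3*e1 + 2*e2)(-1*e1 - 3*e2)
= (-3)*(-1)*e1e1 + (-3)*(-3)*e1e2 + 2*(-1)*e2e1 + 2*(-3)*e2e2
Using e1^2 = e2^2 = 1, e2e1 = -e1e2:
Scalar part s = (-3)*(-1) + 2*(-3) = 3 + (-6) = -3
Bivector part b = (-3)*(-3) - 2*(-1) = 9 - (-2) = 11
uv = -3 + 11*e12


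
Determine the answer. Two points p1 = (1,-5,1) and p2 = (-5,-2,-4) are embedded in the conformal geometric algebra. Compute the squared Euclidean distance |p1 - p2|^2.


p1 - p2 = (6, -3, 5)
|p1 - p2|^2 = 6^2 + (-3)^2 + 5^2
= 36 + 9 + 25
= 70


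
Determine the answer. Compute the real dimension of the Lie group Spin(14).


Spin(n) double-covers SO(n); both have Lie algebra so(n) of dimension n(n-1)/2.
n = 14
n(n-1) = 14 * 13 = 182
dim Spin(14) = 182/2 = 91


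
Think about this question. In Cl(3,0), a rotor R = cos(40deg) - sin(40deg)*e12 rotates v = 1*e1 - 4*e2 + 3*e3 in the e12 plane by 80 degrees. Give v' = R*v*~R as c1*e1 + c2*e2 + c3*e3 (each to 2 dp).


Rotor R = cos(40deg) - sin(40deg)*e12
Rotation angle theta = 2 * 40 = 80 degrees in the e12 plane (e1 -> e2).
The component perpendicular to the plane (e3) is invariant: v'_3 = v3 = 3.00
cos(80deg) = 0.1736, sin(80deg) = 0.9848
v'_1 = v1*cos(theta) - v2*sin(theta) = 1*0.1736 - (-4)*0.9848 = 4.11
v'_2 = v1*sin(theta) + v2*cos(theta) = 1*0.9848 + (-4)*0.1736 = 0.29
v' = 4.11*e1 + 0.29*e2 + 3.00*e3


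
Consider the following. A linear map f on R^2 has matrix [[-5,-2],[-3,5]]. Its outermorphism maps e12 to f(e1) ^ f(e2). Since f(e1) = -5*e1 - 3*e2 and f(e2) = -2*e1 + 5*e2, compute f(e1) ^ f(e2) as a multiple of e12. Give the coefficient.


The outermorphism of a linear map f sends e1^e2 to f(e1)^f(e2).
f(e1) = -5*e1 - 3*e2
f(e2) = -2*e1 + 5*e2
f(e1) ^ f(e2) = (-5*e1 - 3*e2) ^ (-2*e1 + 5*e2)
= (-5)*5*e12 + (-3)*(-2)*e21
= (-25 - 6)*e12
= -31*e12
Coefficient = -31


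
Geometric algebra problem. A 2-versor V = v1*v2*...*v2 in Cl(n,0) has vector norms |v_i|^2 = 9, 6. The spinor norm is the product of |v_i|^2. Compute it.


Spinor norm N(V) = |v1|^2 * |v2|^2 * ... * |v2|^2
= 9 * 6
Running product: 9, 54
N(V) = 54


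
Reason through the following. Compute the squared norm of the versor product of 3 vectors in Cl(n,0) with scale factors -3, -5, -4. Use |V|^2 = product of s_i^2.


Each vector v_i has |v_i|^2 = s_i^2
Squared scales: (-3)^2 = 9, (-5)^2 = 25, (-4)^2 = 16
|V|^2 = 9 * 25 * 16
= 3600


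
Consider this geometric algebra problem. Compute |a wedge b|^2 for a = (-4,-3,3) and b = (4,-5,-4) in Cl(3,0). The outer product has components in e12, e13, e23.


a wedge b = (a1*b2 - a2*b1)*e12 + (a1*b3 - a3*b1)*e13 + (a2*b3 - a3*b2)*e23
e12 coeff: (-4)*(-5) - (-3)*4 = 20 - (-12) = 32
e13 coeff: (-4)*(-4) - 3*4 = 16 - 12 = 4
e23 coeff: (-3)*(-4) - 3*(-5) = 12 - (-15) = 27
|a wedge b|^2 = 32^2 + 4^2 + 27^2
= 1024 + 16 + 729
= 1769


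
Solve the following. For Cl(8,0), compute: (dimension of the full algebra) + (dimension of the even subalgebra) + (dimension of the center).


n = 8 + 0 = 8
Total dim = 2^8 = 256
Even subalgebra dim = 2^7 = 128
n is even, so center dim = 1
Sum = 256 + 128 + 1 = 385


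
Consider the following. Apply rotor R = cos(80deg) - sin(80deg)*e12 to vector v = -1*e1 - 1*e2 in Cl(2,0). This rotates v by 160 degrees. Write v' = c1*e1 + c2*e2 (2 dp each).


Rotor R = cos(80deg) - sin(80deg)*e12
Rotation angle theta = 2 * 80 = 160 degrees
v' = R*v*~R rotates v by theta.
cos(160deg) = -0.9397, sin(160deg) = 0.3420
v'_1 = -1*cos(160deg) - (-1)*sin(160deg)
= -1*(-0.9397) - (-1)*0.3420
= 1.28
v'_2 = -1*sin(160deg) + (-1)*cos(160deg)
= -1*0.3420 + (-1)*(-0.9397)
= 0.60
v' = 1.28*e1 + 0.60*e2


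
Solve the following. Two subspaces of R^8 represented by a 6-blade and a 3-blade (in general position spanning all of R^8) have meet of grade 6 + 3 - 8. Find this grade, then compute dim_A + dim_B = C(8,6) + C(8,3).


Meet grade = grade(A) + grade(B) - n
= 6 + 3 - 8 = 1
C(8,6) = 28
C(8,3) = 56
dim_A + dim_B = 28 + 56 = 84


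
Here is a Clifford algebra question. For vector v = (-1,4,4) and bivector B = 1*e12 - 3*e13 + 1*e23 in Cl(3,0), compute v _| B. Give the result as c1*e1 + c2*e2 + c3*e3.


Left contraction v _| B = <vB>_1 (grade-1 part of the geometric product vB).
Using e1_|e12 = e2, e2_|e12 = -e1, e1_|e13 = e3, e3_|e13 = -e1, e2_|e23 = e3, e3_|e23 = -e2:
e1 coeff: -v2*b12 - v3*b13 = -(4)*(1) - (4)*(-3) = 8
e2 coeff: v1*b12 - v3*b23 = (-1)*(1) - (4)*(1) = -5
e3 coeff: v1*b13 + v2*b23 = (-1)*(-3) + (4)*(1) = 7
v _| B = 8*e1 - 5*e2 + 7*e3


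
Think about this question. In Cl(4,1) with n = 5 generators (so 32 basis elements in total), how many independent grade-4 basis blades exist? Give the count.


Number of grade-k basis blades in Cl(p,q) with n = p + q is C(n, k).
n = 4 + 1 = 5
C(5, 4) = 5! / (4! * 1!)
= 120 / (24 * 1)
= 5


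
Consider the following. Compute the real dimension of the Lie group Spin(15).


Spin(n) double-covers SO(n); both have Lie algebra so(n) of dimension n(n-1)/2.
n = 15
n(n-1) = 15 * 14 = 210
dim Spin(15) = 210/2 = 105


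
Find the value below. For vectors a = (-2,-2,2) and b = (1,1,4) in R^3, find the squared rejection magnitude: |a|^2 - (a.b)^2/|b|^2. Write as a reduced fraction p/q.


|a|^2 = (-2)^2 + (-2)^2 + 2^2 = 12
|b|^2 = 1^2 + 1^2 + 4^2 = 18
a . b = (-2)*1 + (-2)*1 + 2*4 = 4
(a.b)^2 = 4^2 = 16
|rej|^2 = 12 - 16/18
= (216 - 16)/18
= 200/18
In lowest terms: 100/9


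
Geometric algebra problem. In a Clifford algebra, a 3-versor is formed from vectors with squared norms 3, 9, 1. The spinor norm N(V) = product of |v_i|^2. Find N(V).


Spinor norm N(V) = |v1|^2 * |v2|^2 * ... * |v3|^2
= 3 * 9 * 1
Running product: 3, 27, 27
N(V) = 27


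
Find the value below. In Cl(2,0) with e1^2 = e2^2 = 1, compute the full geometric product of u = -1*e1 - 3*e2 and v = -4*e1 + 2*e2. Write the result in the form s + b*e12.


Expand: (-1*e1 - 3*e2)(-4*e1 + 2*e2)
= (-1)*(-4)*e1e1 + (-1)*2*e1e2 + (-3)*(-4)*e2e1 + (-3)*2*e2e2
Using e1^2 = e2^2 = 1, e2e1 = -e1e2:
Scalar part s = (-1)*(-4) + (-3)*2 = 4 + (-6) = -2
Bivector part b = (-1)*2 - (-3)*(-4) = -2 - 12 = -14
uv = -2 - 14*e12


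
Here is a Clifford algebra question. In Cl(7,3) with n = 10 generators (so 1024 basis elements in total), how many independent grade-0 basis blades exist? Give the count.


Number of grade-k basis blades in Cl(p,q) with n = p + q is C(n, k).
n = 7 + 3 = 10
C(10, 0) = 10! / (0! * 10!)
= 3628800 / (1 * 3628800)
= 1


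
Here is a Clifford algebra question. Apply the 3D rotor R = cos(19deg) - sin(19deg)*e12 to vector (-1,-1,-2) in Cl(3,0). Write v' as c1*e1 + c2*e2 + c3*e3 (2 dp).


Rotor R = cos(19deg) - sin(19deg)*e12
Rotation angle theta = 2 * 19 = 38 degrees in the e12 plane (e1 -> e2).
The component perpendicular to the plane (e3) is invariant: v'_3 = v3 = -2.00
cos(38deg) = 0.7880, sin(38deg) = 0.6157
v'_1 = v1*cos(theta) - v2*sin(theta) = -1*0.7880 - (-1)*0.6157 = -0.17
v'_2 = v1*sin(theta) + v2*cos(theta) = -1*0.6157 + (-1)*0.7880 = -1.40
v' = -0.17*e1 - 1.40*e2 - 2.00*e3


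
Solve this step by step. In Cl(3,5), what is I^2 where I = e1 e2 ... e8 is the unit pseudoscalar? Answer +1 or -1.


The pseudoscalar I = e1...e_n (product of all n generators) of Cl(p,q) satisfies I^2 = (-1)^(q + n(n-1)/2).
p = 3, q = 5, n = p + q = 8
n(n-1)/2 = 8 * 7 / 2 = 28
Exponent = q + n(n-1)/2 = 5 + 28 = 33
I^2 = (-1)^33 = -1


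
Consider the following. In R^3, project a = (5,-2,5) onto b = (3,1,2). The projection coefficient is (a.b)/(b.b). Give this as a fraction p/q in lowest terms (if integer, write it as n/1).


Projection coefficient = (a . b) / (b . b)
a . b = 5*3 + (-2)*1 + 5*2
= 15 + (-2) + 10 = 23
b . b = 3^2 + 1^2 + 2^2
= 9 + 1 + 4 = 14
Coefficient = 23/14
In lowest terms: 23/14


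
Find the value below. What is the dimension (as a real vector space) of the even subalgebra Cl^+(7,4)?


Even subalgebra dimension = 2^(n-1)
n = 7 + 4 = 11
2^(11 - 1) = 2^10 = 1024
Verification: sum of C(11,k) for even k = 1 + 55 + 330 + 462 + 165 + 11 = 1024
Result = 1024


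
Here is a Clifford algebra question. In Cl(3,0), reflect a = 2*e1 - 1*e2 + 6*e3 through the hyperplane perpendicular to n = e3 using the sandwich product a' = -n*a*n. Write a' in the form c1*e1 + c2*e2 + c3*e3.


Reflection formula: a' = -n*a*n, with n = e3 (unit vector, n^2 = 1).
For reflection through hyperplane perp to e3:
The component along e3 flips sign, others stay.
a = (2, -1, 6)
a' = (2, -1, -6)
a' = 2*e1 - 1*e2 - 6*e3


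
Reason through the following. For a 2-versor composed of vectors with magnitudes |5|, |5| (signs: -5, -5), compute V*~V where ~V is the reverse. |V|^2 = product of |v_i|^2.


Each vector v_i has |v_i|^2 = s_i^2
Squared scales: (-5)^2 = 25, (-5)^2 = 25
|V|^2 = 25 * 25
= 625


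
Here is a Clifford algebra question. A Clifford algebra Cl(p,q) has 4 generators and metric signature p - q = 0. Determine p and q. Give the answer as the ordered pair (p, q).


We need p + q = 4 and p - q = 0.
Adding: 2p = 4 + 0 = 4, so p = 2.
Then q = 4 - 2 = 2.
(p, q) = (2, 2)


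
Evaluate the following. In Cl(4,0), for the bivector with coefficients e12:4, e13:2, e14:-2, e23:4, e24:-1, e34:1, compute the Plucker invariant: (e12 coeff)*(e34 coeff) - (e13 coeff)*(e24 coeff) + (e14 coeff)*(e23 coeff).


Plucker relation: af - be + cd
a*f = 4*1 = 4
b*e = 2*(-1) = -2
c*d = (-2)*4 = -8
af - be + cd = 4 - (-2) + (-8)
= -2


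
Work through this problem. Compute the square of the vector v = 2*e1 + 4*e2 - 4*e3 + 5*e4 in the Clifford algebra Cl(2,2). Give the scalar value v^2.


v^2 = sum of c_i^2 * e_i^2
Positive signature terms (e_i^2 = +1): 2^2 + 4^2 = 20
Negative signature terms (e_j^2 = -1): (-4)^2 + 5^2 = 41
v^2 = 20 - 41 = -21


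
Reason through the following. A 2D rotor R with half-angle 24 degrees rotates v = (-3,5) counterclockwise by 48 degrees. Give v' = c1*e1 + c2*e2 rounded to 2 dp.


Rotor R = cos(24deg) - sin(24deg)*e12
Rotation angle theta = 2 * 24 = 48 degrees
v' = R*v*~R rotates v by theta.
cos(48deg) = 0.6691, sin(48deg) = 0.7431
v'_1 = -3*cos(48deg) - 5*sin(48deg)
= -3*0.6691 - 5*0.7431
= -5.72
v'_2 = -3*sin(48deg) + 5*cos(48deg)
= -3*0.7431 + 5*0.6691
= 1.12
v' = -5.72*e1 + 1.12*e2


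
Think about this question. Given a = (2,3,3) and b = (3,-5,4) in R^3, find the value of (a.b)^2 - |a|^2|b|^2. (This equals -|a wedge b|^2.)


a . b = 2*3 + 3*(-5) + 3*4
= 6 + (-15) + 12 = 3
|a|^2 = 2^2 + 3^2 + 3^2 = 22
|b|^2 = 3^2 + (-5)^2 + 4^2 = 50
(a.b)^2 = 3^2 = 9
|a|^2 * |b|^2 = 22 * 50 = 1100
Result = 9 - 1100 = -1091


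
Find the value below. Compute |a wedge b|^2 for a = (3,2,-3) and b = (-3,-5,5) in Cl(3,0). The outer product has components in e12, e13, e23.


a wedge b = (a1*b2 - a2*b1)*e12 + (a1*b3 - a3*b1)*e13 + (a2*b3 - a3*b2)*e23
e12 coeff: 3*(-5) - 2*(-3) = -15 - (-6) = -9
e13 coeff: 3*5 - (-3)*(-3) = 15 - 9 = 6
e23 coeff: 2*5 - (-3)*(-5) = 10 - 15 = -5
|a wedge b|^2 = (-9)^2 + 6^2 + (-5)^2
= 81 + 36 + 25
= 142


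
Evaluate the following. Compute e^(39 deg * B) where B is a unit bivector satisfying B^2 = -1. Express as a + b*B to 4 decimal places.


For a unit bivector B with B^2 = -1, the exponential series gives
e^(theta*B) = cos(theta) + sin(theta)*B (the GA analogue of Euler's formula).
theta = 39 degrees = 0.680678 rad
cos(39 deg) = 0.7771
sin(39 deg) = 0.6293
exp(theta*B) = 0.7771 + 0.6293*B


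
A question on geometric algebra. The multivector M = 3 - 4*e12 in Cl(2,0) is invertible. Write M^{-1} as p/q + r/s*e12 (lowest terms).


M = 3 - 4*e12, where e12^2 = -1.
Since M commutes with its reverse ~M = a - b*e12, M * ~M = a^2 - b^2*e12^2 = a^2 + b^2.
So M^{-1} = ~M / (a^2 + b^2) = (a - b*e12)/(a^2 + b^2).
a^2 + b^2 = 9 + 16 = 25
Scalar part = 3/25 = 3/25
Bivector coeff = 4/25 = 4/25
M^{-1} = 3/25 + 4/25*e12


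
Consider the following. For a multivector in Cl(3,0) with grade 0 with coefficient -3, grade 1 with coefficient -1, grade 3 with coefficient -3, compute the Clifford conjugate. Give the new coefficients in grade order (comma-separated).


Clifford conjugate sign for grade k: (-1)^(k(k+1)/2)
Grade 0: (-1)^(0*1/2) = (-1)^0 = 1, coeff -3 -> -3
Grade 1: (-1)^(1*2/2) = (-1)^1 = -1, coeff -1 -> 1
Grade 3: (-1)^(3*4/2) = (-1)^6 = 1, coeff -3 -> -3
Conjugated coefficients: -3, 1, -3


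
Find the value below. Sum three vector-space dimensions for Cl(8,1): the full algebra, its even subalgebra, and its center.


n = 8 + 1 = 9
Total dim = 2^9 = 512
Even subalgebra dim = 2^8 = 256
n is odd, so center dim = 2
Sum = 512 + 256 + 2 = 770


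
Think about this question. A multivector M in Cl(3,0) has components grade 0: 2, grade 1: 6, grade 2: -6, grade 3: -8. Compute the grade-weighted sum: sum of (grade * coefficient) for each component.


Grade-weighted sum = sum of grade_k * coefficient_k
0*2 = 0
1*6 = 6
2*(-6) = -12
3*(-8) = -24
Total = 0 + 6 + (-12) + (-24) = -30


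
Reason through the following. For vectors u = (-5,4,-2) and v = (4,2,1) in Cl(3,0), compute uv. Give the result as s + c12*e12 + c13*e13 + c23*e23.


In Cl(3,0): e_i^2 = 1, e_ie_j = -e_je_i for i != j.
Scalar part = u . v = (-5)*4 + 4*2 + (-2)*1
= -20 + 8 + (-2) = -14
e12 coeff = (-5)*2 - 4*4 = -10 - 16 = -26
e13 coeff = (-5)*1 - (-2)*4 = -5 - (-8) = 3
e23 coeff = 4*1 - (-2)*2 = 4 - (-4) = 8
uv = -14 - 26*e12 + 3*e13 + 8*e23


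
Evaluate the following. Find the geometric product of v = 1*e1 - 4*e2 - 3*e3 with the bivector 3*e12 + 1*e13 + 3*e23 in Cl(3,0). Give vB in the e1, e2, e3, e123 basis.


vB has grade-1 (vector) and grade-3 (trivector) parts: vB = (v _| B) + (v ^ B).
Vector part <vB>_1:
  e1: -v2*b12 - v3*b13 = -(-4)*(3) - (-3)*(1) = 15
  e2: v1*b12 - v3*b23 = (1)*(3) - (-3)*(3) = 12
  e3: v1*b13 + v2*b23 = (1)*(1) + (-4)*(3) = -11
Trivector part <vB>_3:
  e123: v1*b23 - v2*b13 + v3*b12 = (1)*(3) - (-4)*(1) + (-3)*(3) = -2
vB = 15*e1 + 12*e2 - 11*e3 - 2*e123


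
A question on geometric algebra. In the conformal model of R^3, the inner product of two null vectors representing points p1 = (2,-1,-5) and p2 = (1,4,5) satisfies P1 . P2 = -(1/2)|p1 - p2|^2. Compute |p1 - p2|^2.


p1 - p2 = (1, -5, -10)
|p1 - p2|^2 = 1^2 + (-5)^2 + (-10)^2
= 1 + 25 + 100
= 126


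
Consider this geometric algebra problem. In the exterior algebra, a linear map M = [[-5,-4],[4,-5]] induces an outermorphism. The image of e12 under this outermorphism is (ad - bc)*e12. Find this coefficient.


The outermorphism of a linear map f sends e1^e2 to f(e1)^f(e2).
f(e1) = -5*e1 + 4*e2
f(e2) = -4*e1 - 5*e2
f(e1) ^ f(e2) = (-5*e1 + 4*e2) ^ (-4*e1 - 5*e2)
= (-5)*(-5)*e12 + 4*(-4)*e21
= (25 - (-16))*e12
= 41*e12
Coefficient = 41


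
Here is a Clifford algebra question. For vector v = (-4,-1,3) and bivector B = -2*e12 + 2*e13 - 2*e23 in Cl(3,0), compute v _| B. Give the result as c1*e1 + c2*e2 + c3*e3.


Left contraction v _| B = <vB>_1 (grade-1 part of the geometric product vB).
Using e1_|e12 = e2, e2_|e12 = -e1, e1_|e13 = e3, e3_|e13 = -e1, e2_|e23 = e3, e3_|e23 = -e2:
e1 coeff: -v2*b12 - v3*b13 = -(-1)*(-2) - (3)*(2) = -8
e2 coeff: v1*b12 - v3*b23 = (-4)*(-2) - (3)*(-2) = 14
e3 coeff: v1*b13 + v2*b23 = (-4)*(2) + (-1)*(-2) = -6
v _| B = -8*e1 + 14*e2 - 6*e3


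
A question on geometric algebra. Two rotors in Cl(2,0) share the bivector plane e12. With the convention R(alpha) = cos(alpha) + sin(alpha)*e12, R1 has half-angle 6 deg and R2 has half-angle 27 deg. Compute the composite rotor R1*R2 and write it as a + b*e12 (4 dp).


Same-plane rotors commute and their half-angles add:
R1*R2 = cos(a1 + a2) + sin(a1 + a2)*e12.
a1 + a2 = 6 + 27 = 33 deg
cos(33 deg) = 0.8387
sin(33 deg) = 0.5446
R1*R2 = 0.8387 + 0.5446*e12


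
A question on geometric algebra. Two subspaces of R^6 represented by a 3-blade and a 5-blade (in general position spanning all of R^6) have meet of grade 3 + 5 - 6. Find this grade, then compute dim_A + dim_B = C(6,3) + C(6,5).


Meet grade = grade(A) + grade(B) - n
= 3 + 5 - 6 = 2
C(6,3) = 20
C(6,5) = 6
dim_A + dim_B = 20 + 6 = 26


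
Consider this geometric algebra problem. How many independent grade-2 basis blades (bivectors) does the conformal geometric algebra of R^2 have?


The conformal model of R^2 uses Cl(3,1) with m = 2 + 2 = 4 generators.
Number of grade-2 blades = C(m, 2) = C(4, 2)
= 4*3/2 = 6


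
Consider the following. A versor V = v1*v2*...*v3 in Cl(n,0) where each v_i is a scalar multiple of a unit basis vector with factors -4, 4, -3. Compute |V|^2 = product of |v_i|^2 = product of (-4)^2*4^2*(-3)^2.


Each vector v_i has |v_i|^2 = s_i^2
Squared scales: (-4)^2 = 16, 4^2 = 16, (-3)^2 = 9
|V|^2 = 16 * 16 * 9
= 2304


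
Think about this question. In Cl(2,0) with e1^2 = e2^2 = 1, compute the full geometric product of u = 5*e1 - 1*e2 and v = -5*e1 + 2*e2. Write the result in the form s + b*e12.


Expand: (5*e1 - 1*e2)(-5*e1 + 2*e2)
= 5*(-5)*e1e1 + 5*2*e1e2 + (-1)*(-5)*e2e1 + (-1)*2*e2e2
Using e1^2 = e2^2 = 1, e2e1 = -e1e2:
Scalar part s = 5*(-5) + (-1)*2 = -25 + (-2) = -27
Bivector part b = 5*2 - (-1)*(-5) = 10 - 5 = 5
uv = -27 + 5*e12


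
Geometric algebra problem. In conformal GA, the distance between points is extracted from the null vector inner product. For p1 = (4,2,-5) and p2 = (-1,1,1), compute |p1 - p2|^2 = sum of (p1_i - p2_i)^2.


p1 - p2 = (5, 1, -6)
|p1 - p2|^2 = 5^2 + 1^2 + (-6)^2
= 25 + 1 + 36
= 62


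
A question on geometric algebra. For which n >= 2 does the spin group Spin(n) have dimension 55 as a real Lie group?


dim Spin(n) = dim so(n) = n(n-1)/2.
Solve n(n-1)/2 = 55, i.e. n^2 - n - 110 = 0.
Discriminant = 1 + 8*55 = 441
n = (1 + sqrt(441))/2 = (1 + 21)/2 = 11


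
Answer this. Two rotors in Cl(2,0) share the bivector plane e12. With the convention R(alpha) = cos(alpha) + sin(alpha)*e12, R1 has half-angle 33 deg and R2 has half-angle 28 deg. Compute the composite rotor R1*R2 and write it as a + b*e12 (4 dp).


Same-plane rotors commute and their half-angles add:
R1*R2 = cos(a1 + a2) + sin(a1 + a2)*e12.
a1 + a2 = 33 + 28 = 61 deg
cos(61 deg) = 0.4848
sin(61 deg) = 0.8746
R1*R2 = 0.4848 + 0.8746*e12


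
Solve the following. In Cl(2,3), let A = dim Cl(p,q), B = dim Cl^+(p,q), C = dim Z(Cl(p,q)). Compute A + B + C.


n = 2 + 3 = 5
Total dim = 2^5 = 32
Even subalgebra dim = 2^4 = 16
n is odd, so center dim = 2
Sum = 32 + 16 + 2 = 50


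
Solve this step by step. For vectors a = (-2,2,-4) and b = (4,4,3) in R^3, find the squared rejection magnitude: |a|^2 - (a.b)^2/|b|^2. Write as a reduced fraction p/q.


|a|^2 = (-2)^2 + 2^2 + (-4)^2 = 24
|b|^2 = 4^2 + 4^2 + 3^2 = 41
a . b = (-2)*4 + 2*4 + (-4)*3 = -12
(a.b)^2 = (-12)^2 = 144
|rej|^2 = 24 - 144/41
= (984 - 144)/41
= 840/41
In lowest terms: 840/41


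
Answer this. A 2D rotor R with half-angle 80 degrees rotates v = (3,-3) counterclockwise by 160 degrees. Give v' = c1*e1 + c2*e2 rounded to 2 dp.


Rotor R = cos(80deg) - sin(80deg)*e12
Rotation angle theta = 2 * 80 = 160 degrees
v' = R*v*~R rotates v by theta.
cos(160deg) = -0.9397, sin(160deg) = 0.3420
v'_1 = 3*cos(160deg) - (-3)*sin(160deg)
= 3*(-0.9397) - (-3)*0.3420
= -1.79
v'_2 = 3*sin(160deg) + (-3)*cos(160deg)
= 3*0.3420 + (-3)*(-0.9397)
= 3.85
v' = -1.79*e1 + 3.85*e2


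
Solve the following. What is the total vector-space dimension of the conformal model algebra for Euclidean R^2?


The conformal model of R^2 uses Cl(3,1): the 2 Euclidean generators plus two extra orthogonal generators e+ (e+^2 = +1) and e- (e-^2 = -1), from which the null vectors e0, einf are built.
Number of generators m = 2 + 2 = 4.
dim Cl(p,q) = 2^m = 2^4 = 16


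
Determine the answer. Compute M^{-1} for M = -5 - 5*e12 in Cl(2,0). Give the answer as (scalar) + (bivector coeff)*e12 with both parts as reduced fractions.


M = -5 - 5*e12, where e12^2 = -1.
Since M commutes with its reverse ~M = a - b*e12, M * ~M = a^2 - b^2*e12^2 = a^2 + b^2.
So M^{-1} = ~M / (a^2 + b^2) = (a - b*e12)/(a^2 + b^2).
a^2 + b^2 = 25 + 25 = 50
Scalar part = -5/50 = -1/10
Bivector coeff = 5/50 = 1/10
M^{-1} = -1/10 + 1/10*e12


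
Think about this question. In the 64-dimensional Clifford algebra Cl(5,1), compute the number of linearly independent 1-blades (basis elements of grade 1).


Number of grade-k basis blades in Cl(p,q) with n = p + q is C(n, k).
n = 5 + 1 = 6
C(6, 1) = 6! / (1! * 5!)
= 720 / (1 * 120)
= 6


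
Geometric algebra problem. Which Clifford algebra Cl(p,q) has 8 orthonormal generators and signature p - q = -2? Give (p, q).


We need p + q = 8 and p - q = -2.
Adding: 2p = 8 + (-2) = 6, so p = 3.
Then q = 8 - 3 = 5.
(p, q) = (3, 5)


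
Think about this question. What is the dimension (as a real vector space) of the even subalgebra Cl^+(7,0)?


Even subalgebra dimension = 2^(n-1)
n = 7 + 0 = 7
2^(7 - 1) = 2^6 = 64
Verification: sum of C(7,k) for even k = 1 + 21 + 35 + 7 = 64
Result = 64


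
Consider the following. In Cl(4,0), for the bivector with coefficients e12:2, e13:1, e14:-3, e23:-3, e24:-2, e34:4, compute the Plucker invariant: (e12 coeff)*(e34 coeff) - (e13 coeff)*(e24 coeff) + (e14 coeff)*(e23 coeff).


Plucker relation: af - be + cd
a*f = 2*4 = 8
b*e = 1*(-2) = -2
c*d = (-3)*(-3) = 9
af - be + cd = 8 - (-2) + 9
= 19


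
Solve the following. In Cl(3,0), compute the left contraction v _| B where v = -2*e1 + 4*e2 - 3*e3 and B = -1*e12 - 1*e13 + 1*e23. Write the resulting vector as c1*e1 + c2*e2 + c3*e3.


Left contraction v _| B = <vB>_1 (grade-1 part of the geometric product vB).
Using e1_|e12 = e2, e2_|e12 = -e1, e1_|e13 = e3, e3_|e13 = -e1, e2_|e23 = e3, e3_|e23 = -e2:
e1 coeff: -v2*b12 - v3*b13 = -(4)*(-1) - (-3)*(-1) = 1
e2 coeff: v1*b12 - v3*b23 = (-2)*(-1) - (-3)*(1) = 5
e3 coeff: v1*b13 + v2*b23 = (-2)*(-1) + (4)*(1) = 6
v _| B = 1*e1 + 5*e2 + 6*e3


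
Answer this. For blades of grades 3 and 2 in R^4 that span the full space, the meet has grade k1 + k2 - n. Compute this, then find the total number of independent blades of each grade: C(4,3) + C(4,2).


Meet grade = grade(A) + grade(B) - n
= 3 + 2 - 4 = 1
C(4,3) = 4
C(4,2) = 6
dim_A + dim_B = 4 + 6 = 10


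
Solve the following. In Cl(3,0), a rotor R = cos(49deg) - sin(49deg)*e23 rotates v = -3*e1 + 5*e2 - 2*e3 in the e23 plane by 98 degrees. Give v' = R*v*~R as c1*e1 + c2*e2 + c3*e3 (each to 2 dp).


Rotor R = cos(49deg) - sin(49deg)*e23
Rotation angle theta = 2 * 49 = 98 degrees in the e23 plane (e2 -> e3).
The component perpendicular to the plane (e1) is invariant: v'_1 = v1 = -3.00
cos(98deg) = -0.1392, sin(98deg) = 0.9903
v'_2 = v2*cos(theta) - v3*sin(theta) = 5*(-0.1392) - (-2)*0.9903 = 1.28
v'_3 = v2*sin(theta) + v3*cos(theta) = 5*0.9903 + (-2)*(-0.1392) = 5.23
v' = -3.00*e1 + 1.28*e2 + 5.23*e3


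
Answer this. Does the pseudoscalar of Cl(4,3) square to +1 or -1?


The pseudoscalar I = e1...e_n (product of all n generators) of Cl(p,q) satisfies I^2 = (-1)^(q + n(n-1)/2).
p = 4, q = 3, n = p + q = 7
n(n-1)/2 = 7 * 6 / 2 = 21
Exponent = q + n(n-1)/2 = 3 + 21 = 24
I^2 = (-1)^24 = +1


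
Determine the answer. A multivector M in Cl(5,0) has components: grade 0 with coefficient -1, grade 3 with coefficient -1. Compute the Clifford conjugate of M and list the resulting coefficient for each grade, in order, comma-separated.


Clifford conjugate sign for grade k: (-1)^(k(k+1)/2)
Grade 0: (-1)^(0*1/2) = (-1)^0 = 1, coeff -1 -> -1
Grade 3: (-1)^(3*4/2) = (-1)^6 = 1, coeff -1 -> -1
Conjugated coefficients: -1, -1


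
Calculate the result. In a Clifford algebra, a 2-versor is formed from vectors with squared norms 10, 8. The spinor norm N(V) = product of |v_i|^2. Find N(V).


Spinor norm N(V) = |v1|^2 * |v2|^2 * ... * |v2|^2
= 10 * 8
Running product: 10, 80
N(V) = 80


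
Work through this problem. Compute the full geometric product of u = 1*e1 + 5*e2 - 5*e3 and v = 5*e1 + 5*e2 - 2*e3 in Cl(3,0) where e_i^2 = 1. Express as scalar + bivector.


In Cl(3,0): e_i^2 = 1, e_ie_j = -e_je_i for i != j.
Scalar part = u . v = 1*5 + 5*5 + (-5)*(-2)
= 5 + 25 + 10 = 40
e12 coeff = 1*5 - 5*5 = 5 - 25 = -20
e13 coeff = 1*(-2) - (-5)*5 = -2 - (-25) = 23
e23 coeff = 5*(-2) - (-5)*5 = -10 - (-25) = 15
uv = 40 - 20*e12 + 23*e13 + 15*e23


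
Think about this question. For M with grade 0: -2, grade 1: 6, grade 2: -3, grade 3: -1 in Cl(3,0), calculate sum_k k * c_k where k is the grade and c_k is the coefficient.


Grade-weighted sum = sum of grade_k * coefficient_k
0*(-2) = 0
1*6 = 6
2*(-3) = -6
3*(-1) = -3
Total = 0 + 6 + (-6) + (-3) = -3


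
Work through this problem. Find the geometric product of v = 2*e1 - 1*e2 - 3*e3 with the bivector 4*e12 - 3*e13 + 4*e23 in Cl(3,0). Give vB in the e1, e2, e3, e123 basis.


vB has grade-1 (vector) and grade-3 (trivector) parts: vB = (v _| B) + (v ^ B).
Vector part <vB>_1:
  e1: -v2*b12 - v3*b13 = -(-1)*(4) - (-3)*(-3) = -5
  e2: v1*b12 - v3*b23 = (2)*(4) - (-3)*(4) = 20
  e3: v1*b13 + v2*b23 = (2)*(-3) + (-1)*(4) = -10
Trivector part <vB>_3:
  e123: v1*b23 - v2*b13 + v3*b12 = (2)*(4) - (-1)*(-3) + (-3)*(4) = -7
vB = -5*e1 + 20*e2 - 10*e3 - 7*e123


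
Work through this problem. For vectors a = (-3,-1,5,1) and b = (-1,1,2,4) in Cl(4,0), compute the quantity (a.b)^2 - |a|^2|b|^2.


a . b = (-3)*(-1) + (-1)*1 + 5*2 + 1*4
= 3 + (-1) + 10 + 4 = 16
|a|^2 = (-3)^2 + (-1)^2 + 5^2 + 1^2 = 36
|b|^2 = (-1)^2 + 1^2 + 2^2 + 4^2 = 22
(a.b)^2 = 16^2 = 256
|a|^2 * |b|^2 = 36 * 22 = 792
Result = 256 - 792 = -536


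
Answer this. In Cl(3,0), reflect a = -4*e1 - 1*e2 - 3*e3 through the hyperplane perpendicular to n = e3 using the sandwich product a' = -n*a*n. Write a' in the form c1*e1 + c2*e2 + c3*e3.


Reflection formula: a' = -n*a*n, with n = e3 (unit vector, n^2 = 1).
For reflection through hyperplane perp to e3:
The component along e3 flips sign, others stay.
a = (-4, -1, -3)
a' = (-4, -1, 3)
a' = -4*e1 - 1*e2 + 3*e3


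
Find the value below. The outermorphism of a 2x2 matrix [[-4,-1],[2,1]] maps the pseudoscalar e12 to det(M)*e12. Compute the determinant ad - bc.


The outermorphism of a linear map f sends e1^e2 to f(e1)^f(e2).
f(e1) = -4*e1 + 2*e2
f(e2) = -1*e1 + 1*e2
f(e1) ^ f(e2) = (-4*e1 + 2*e2) ^ (-1*e1 + 1*e2)
= (-4)*1*e12 + 2*(-1)*e21
= (-4 - (-2))*e12
= -2*e12
Coefficient = -2


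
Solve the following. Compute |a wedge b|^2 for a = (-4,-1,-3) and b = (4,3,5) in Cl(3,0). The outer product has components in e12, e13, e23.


a wedge b = (a1*b2 - a2*b1)*e12 + (a1*b3 - a3*b1)*e13 + (a2*b3 - a3*b2)*e23
e12 coeff: (-4)*3 - (-1)*4 = -12 - (-4) = -8
e13 coeff: (-4)*5 - (-3)*4 = -20 - (-12) = -8
e23 coeff: (-1)*5 - (-3)*3 = -5 - (-9) = 4
|a wedge b|^2 = (-8)^2 + (-8)^2 + 4^2
= 64 + 64 + 16
= 144


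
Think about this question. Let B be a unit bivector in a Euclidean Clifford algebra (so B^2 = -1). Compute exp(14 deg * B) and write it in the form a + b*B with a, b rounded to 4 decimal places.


For a unit bivector B with B^2 = -1, the exponential series gives
e^(theta*B) = cos(theta) + sin(theta)*B (the GA analogue of Euler's formula).
theta = 14 degrees = 0.244346 rad
cos(14 deg) = 0.9703
sin(14 deg) = 0.2419
exp(theta*B) = 0.9703 + 0.2419*B


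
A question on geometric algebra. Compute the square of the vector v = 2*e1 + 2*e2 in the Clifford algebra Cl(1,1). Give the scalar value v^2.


v^2 = sum of c_i^2 * e_i^2
Positive signature terms (e_i^2 = +1): 2^2 = 4
Negative signature terms (e_j^2 = -1): 2^2 = 4
v^2 = 4 - 4 = 0


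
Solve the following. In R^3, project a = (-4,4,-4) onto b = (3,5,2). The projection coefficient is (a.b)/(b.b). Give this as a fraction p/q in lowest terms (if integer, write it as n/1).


Projection coefficient = (a . b) / (b . b)
a . b = (-4)*3 + 4*5 + (-4)*2
= -12 + 20 + (-8) = 0
b . b = 3^2 + 5^2 + 2^2
= 9 + 25 + 4 = 38
Coefficient = 0/38
In lowest terms: 0/1


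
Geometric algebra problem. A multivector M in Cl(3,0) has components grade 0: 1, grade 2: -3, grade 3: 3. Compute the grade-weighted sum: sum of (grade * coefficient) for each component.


Grade-weighted sum = sum of grade_k * coefficient_k
0*1 = 0
2*(-3) = -6
3*3 = 9
Total = 0 + (-6) + 9 = 3


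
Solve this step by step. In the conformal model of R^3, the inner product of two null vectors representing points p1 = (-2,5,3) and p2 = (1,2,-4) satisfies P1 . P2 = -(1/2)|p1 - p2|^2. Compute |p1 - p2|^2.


p1 - p2 = (-3, 3, 7)
|p1 - p2|^2 = (-3)^2 + 3^2 + 7^2
= 9 + 9 + 49
= 67


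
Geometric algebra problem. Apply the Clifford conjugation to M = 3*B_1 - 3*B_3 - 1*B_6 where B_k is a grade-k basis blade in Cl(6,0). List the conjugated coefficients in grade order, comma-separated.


Clifford conjugate sign for grade k: (-1)^(k(k+1)/2)
Grade 1: (-1)^(1*2/2) = (-1)^1 = -1, coeff 3 -> -3
Grade 3: (-1)^(3*4/2) = (-1)^6 = 1, coeff -3 -> -3
Grade 6: (-1)^(6*7/2) = (-1)^21 = -1, coeff -1 -> 1
Conjugated coefficients: -3, -3, 1


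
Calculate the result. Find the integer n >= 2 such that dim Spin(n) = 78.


dim Spin(n) = dim so(n) = n(n-1)/2.
Solve n(n-1)/2 = 78, i.e. n^2 - n - 156 = 0.
Discriminant = 1 + 8*78 = 625
n = (1 + sqrt(625))/2 = (1 + 25)/2 = 13


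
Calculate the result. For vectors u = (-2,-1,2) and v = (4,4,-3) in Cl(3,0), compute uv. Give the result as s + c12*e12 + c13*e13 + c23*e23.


In Cl(3,0): e_i^2 = 1, e_ie_j = -e_je_i for i != j.
Scalar part = u . v = (-2)*4 + (-1)*4 + 2*(-3)
= -8 + (-4) + (-6) = -18
e12 coeff = (-2)*4 - (-1)*4 = -8 - (-4) = -4
e13 coeff = (-2)*(-3) - 2*4 = 6 - 8 = -2
e23 coeff = (-1)*(-3) - 2*4 = 3 - 8 = -5
uv = -18 - 4*e12 - 2*e13 - 5*e23
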